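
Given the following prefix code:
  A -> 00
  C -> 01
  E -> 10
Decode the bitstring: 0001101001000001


Decoding step by step:
Bits 00 -> A
Bits 01 -> C
Bits 10 -> E
Bits 10 -> E
Bits 01 -> C
Bits 00 -> A
Bits 00 -> A
Bits 01 -> C


Decoded message: ACEECAAC


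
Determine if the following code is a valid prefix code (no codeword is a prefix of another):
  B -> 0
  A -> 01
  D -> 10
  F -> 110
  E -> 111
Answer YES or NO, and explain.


Checking each pair (does one codeword prefix another?):
  B='0' vs A='01': prefix -- VIOLATION

NO -- this is NOT a valid prefix code. B (0) is a prefix of A (01).


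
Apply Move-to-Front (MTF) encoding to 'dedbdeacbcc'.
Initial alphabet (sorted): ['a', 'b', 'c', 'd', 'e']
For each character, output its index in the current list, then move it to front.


MTF encoding:
'd': index 3 in ['a', 'b', 'c', 'd', 'e'] -> ['d', 'a', 'b', 'c', 'e']
'e': index 4 in ['d', 'a', 'b', 'c', 'e'] -> ['e', 'd', 'a', 'b', 'c']
'd': index 1 in ['e', 'd', 'a', 'b', 'c'] -> ['d', 'e', 'a', 'b', 'c']
'b': index 3 in ['d', 'e', 'a', 'b', 'c'] -> ['b', 'd', 'e', 'a', 'c']
'd': index 1 in ['b', 'd', 'e', 'a', 'c'] -> ['d', 'b', 'e', 'a', 'c']
'e': index 2 in ['d', 'b', 'e', 'a', 'c'] -> ['e', 'd', 'b', 'a', 'c']
'a': index 3 in ['e', 'd', 'b', 'a', 'c'] -> ['a', 'e', 'd', 'b', 'c']
'c': index 4 in ['a', 'e', 'd', 'b', 'c'] -> ['c', 'a', 'e', 'd', 'b']
'b': index 4 in ['c', 'a', 'e', 'd', 'b'] -> ['b', 'c', 'a', 'e', 'd']
'c': index 1 in ['b', 'c', 'a', 'e', 'd'] -> ['c', 'b', 'a', 'e', 'd']
'c': index 0 in ['c', 'b', 'a', 'e', 'd'] -> ['c', 'b', 'a', 'e', 'd']


Output: [3, 4, 1, 3, 1, 2, 3, 4, 4, 1, 0]


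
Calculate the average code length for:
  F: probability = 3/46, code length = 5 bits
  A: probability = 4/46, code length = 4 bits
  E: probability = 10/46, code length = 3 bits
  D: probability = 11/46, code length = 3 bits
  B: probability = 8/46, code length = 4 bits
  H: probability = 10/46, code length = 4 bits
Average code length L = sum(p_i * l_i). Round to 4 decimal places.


Weighted contributions p_i * l_i:
  F: (3/46) * 5 = 15/46
  A: (4/46) * 4 = 16/46
  E: (10/46) * 3 = 30/46
  D: (11/46) * 3 = 33/46
  B: (8/46) * 4 = 32/46
  H: (10/46) * 4 = 40/46
Sum = (15 + 16 + 30 + 33 + 32 + 40)/46 = 166/46

L = 166/46 = 3.6087 bits/symbol


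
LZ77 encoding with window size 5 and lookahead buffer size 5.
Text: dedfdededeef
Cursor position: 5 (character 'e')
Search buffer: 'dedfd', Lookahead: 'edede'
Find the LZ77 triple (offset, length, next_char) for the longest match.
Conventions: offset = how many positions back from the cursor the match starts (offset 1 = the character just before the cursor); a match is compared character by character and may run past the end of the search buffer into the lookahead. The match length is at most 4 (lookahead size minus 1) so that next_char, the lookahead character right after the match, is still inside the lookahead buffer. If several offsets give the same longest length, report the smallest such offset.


Try each offset into the search buffer:
  offset=1 (pos 4, char 'd'): match length 0
  offset=2 (pos 3, char 'f'): match length 0
  offset=3 (pos 2, char 'd'): match length 0
  offset=4 (pos 1, char 'e'): match length 2
  offset=5 (pos 0, char 'd'): match length 0
Longest match has length 2 at offset 4.
next_char = character at position 5 + 2 = 7 -> 'e'

Best match: offset=4, length=2 (matching 'ed' starting at position 1)
LZ77 triple: (4, 2, 'e')


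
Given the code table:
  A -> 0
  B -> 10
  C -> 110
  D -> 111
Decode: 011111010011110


Decoding:
0 -> A
111 -> D
110 -> C
10 -> B
0 -> A
111 -> D
10 -> B


Result: ADCBADB


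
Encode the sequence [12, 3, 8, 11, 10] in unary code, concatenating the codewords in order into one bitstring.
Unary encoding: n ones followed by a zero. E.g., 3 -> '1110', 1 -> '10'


Encode each number as n ones followed by a terminating 0:
  12 -> 1111111111110 (13 bits)
  3 -> 1110 (4 bits)
  8 -> 111111110 (9 bits)
  11 -> 111111111110 (12 bits)
  10 -> 11111111110 (11 bits)
Total length = 13 + 4 + 9 + 12 + 11 = 49 bits.

Unary([12, 3, 8, 11, 10]) = 1111111111110111011111111011111111111011111111110 (49 bits)


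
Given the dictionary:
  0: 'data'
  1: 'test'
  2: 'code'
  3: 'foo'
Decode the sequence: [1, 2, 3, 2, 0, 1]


Look up each index in the dictionary:
  1 -> 'test'
  2 -> 'code'
  3 -> 'foo'
  2 -> 'code'
  0 -> 'data'
  1 -> 'test'

Decoded: "test code foo code data test"


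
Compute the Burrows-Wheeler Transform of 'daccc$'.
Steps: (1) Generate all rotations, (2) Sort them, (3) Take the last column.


Rotations (sorted):
  0: $daccc -> last char: c
  1: accc$d -> last char: d
  2: c$dacc -> last char: c
  3: cc$dac -> last char: c
  4: ccc$da -> last char: a
  5: daccc$ -> last char: $


BWT = cdcca$


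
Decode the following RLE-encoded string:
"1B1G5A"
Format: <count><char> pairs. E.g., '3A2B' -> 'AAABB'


Expanding each <count><char> pair:
  1B -> 'B'
  1G -> 'G'
  5A -> 'AAAAA'

Decoded = BGAAAAA


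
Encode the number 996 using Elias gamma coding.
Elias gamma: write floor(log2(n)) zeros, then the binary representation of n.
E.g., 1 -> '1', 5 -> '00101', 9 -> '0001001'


num_bits = floor(log2(996)) + 1 = 10
leading_zeros = num_bits - 1 = 9
binary(996) = 1111100100

Elias gamma(996) = '000000000' + '1111100100' = 0000000001111100100 (19 bits)


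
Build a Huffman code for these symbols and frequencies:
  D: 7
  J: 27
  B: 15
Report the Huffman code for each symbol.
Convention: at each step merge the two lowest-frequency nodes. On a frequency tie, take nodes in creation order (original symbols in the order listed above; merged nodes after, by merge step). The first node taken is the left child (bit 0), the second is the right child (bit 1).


Huffman tree construction:
Step 1: Merge D(7) + B(15) = 22
Step 2: Merge (D+B)(22) + J(27) = 49
Read each symbol's code off the tree from the root (left child = 0, right child = 1).

Codes:
  D: 00 (length 2)
  J: 1 (length 1)
  B: 01 (length 2)
Average code length: 71/49 = 1.4490 bits/symbol


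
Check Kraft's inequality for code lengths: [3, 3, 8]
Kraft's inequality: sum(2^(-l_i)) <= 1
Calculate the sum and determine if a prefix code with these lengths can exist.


Sum = 2^(-3) + 2^(-3) + 2^(-8)
    = 0.125 + 0.125 + 0.00390625
    = 65/256 = 0.25390625
Since 0.25390625 <= 1, Kraft's inequality IS satisfied.
A prefix code with these lengths CAN exist.

Kraft sum = 0.25390625. Satisfied.


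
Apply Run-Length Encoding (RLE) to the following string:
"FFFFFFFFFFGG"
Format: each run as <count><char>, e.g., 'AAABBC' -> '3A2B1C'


Scanning runs left to right:
  i=0: run of 'F' x 10 -> '10F'
  i=10: run of 'G' x 2 -> '2G'

RLE = 10F2G


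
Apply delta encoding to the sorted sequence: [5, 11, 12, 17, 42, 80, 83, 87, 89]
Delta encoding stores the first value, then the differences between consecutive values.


First value: 5
Deltas:
  11 - 5 = 6
  12 - 11 = 1
  17 - 12 = 5
  42 - 17 = 25
  80 - 42 = 38
  83 - 80 = 3
  87 - 83 = 4
  89 - 87 = 2


Delta encoded: [5, 6, 1, 5, 25, 38, 3, 4, 2]


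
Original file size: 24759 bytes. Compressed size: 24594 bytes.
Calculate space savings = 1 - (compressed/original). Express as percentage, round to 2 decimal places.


ratio = compressed/original = 24594/24759 = 0.993336
savings = 1 - ratio = 1 - 0.993336 = 0.006664
as a percentage: 0.006664 * 100 = 0.67%

Space savings = 1 - 24594/24759 = 0.67%


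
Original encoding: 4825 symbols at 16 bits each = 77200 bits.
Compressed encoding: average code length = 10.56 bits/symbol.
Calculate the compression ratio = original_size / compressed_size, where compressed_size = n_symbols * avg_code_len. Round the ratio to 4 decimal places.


original_size = n_symbols * orig_bits = 4825 * 16 = 77200 bits
compressed_size = n_symbols * avg_code_len = 4825 * 10.56 = 50952.0 bits
ratio = original_size / compressed_size = 77200 / 50952.0 = 1.5152

Compression ratio = 1.5152


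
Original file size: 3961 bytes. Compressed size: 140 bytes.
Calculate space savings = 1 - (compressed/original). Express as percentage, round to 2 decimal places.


ratio = compressed/original = 140/3961 = 0.035345
savings = 1 - ratio = 1 - 0.035345 = 0.964655
as a percentage: 0.964655 * 100 = 96.47%

Space savings = 1 - 140/3961 = 96.47%


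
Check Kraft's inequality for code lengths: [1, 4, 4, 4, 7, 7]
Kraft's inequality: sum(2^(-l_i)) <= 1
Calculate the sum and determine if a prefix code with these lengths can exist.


Sum = 2^(-1) + 2^(-4) + 2^(-4) + 2^(-4) + 2^(-7) + 2^(-7)
    = 0.5 + 0.0625 + 0.0625 + 0.0625 + 0.0078125 + 0.0078125
    = 90/128 = 0.703125
Since 0.703125 <= 1, Kraft's inequality IS satisfied.
A prefix code with these lengths CAN exist.

Kraft sum = 0.703125. Satisfied.


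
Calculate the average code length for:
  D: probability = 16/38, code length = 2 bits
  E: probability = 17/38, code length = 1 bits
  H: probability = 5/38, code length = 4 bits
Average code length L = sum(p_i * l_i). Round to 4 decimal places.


Weighted contributions p_i * l_i:
  D: (16/38) * 2 = 32/38
  E: (17/38) * 1 = 17/38
  H: (5/38) * 4 = 20/38
Sum = (32 + 17 + 20)/38 = 69/38

L = 69/38 = 1.8158 bits/symbol


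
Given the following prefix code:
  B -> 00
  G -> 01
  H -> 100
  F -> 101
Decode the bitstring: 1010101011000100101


Decoding step by step:
Bits 101 -> F
Bits 01 -> G
Bits 01 -> G
Bits 01 -> G
Bits 100 -> H
Bits 01 -> G
Bits 00 -> B
Bits 101 -> F


Decoded message: FGGGHGBF


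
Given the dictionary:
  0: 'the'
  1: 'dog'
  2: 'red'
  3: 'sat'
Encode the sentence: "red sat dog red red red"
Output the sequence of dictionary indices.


Look up each word in the dictionary:
  'red' -> 2
  'sat' -> 3
  'dog' -> 1
  'red' -> 2
  'red' -> 2
  'red' -> 2

Encoded: [2, 3, 1, 2, 2, 2]


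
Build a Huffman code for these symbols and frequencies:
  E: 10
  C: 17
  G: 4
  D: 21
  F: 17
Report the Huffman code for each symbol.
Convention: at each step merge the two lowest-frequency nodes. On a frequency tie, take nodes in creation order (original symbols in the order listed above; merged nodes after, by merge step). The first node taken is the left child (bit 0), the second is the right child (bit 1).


Huffman tree construction:
Step 1: Merge G(4) + E(10) = 14
Step 2: Merge (G+E)(14) + C(17) = 31
Step 3: Merge F(17) + D(21) = 38
Step 4: Merge ((G+E)+C)(31) + (F+D)(38) = 69
Read each symbol's code off the tree from the root (left child = 0, right child = 1).

Codes:
  E: 001 (length 3)
  C: 01 (length 2)
  G: 000 (length 3)
  D: 11 (length 2)
  F: 10 (length 2)
Average code length: 152/69 = 2.2029 bits/symbol


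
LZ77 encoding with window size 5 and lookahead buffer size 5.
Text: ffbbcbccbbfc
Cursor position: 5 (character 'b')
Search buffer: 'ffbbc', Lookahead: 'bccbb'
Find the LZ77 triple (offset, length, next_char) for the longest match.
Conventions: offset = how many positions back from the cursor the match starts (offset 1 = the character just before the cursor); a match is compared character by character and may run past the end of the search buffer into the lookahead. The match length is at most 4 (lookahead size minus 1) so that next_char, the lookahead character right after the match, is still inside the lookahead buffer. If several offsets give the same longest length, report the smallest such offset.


Try each offset into the search buffer:
  offset=1 (pos 4, char 'c'): match length 0
  offset=2 (pos 3, char 'b'): match length 2
  offset=3 (pos 2, char 'b'): match length 1
  offset=4 (pos 1, char 'f'): match length 0
  offset=5 (pos 0, char 'f'): match length 0
Longest match has length 2 at offset 2.
next_char = character at position 5 + 2 = 7 -> 'c'

Best match: offset=2, length=2 (matching 'bc' starting at position 3)
LZ77 triple: (2, 2, 'c')


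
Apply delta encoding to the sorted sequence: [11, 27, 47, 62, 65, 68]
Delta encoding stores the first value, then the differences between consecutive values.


First value: 11
Deltas:
  27 - 11 = 16
  47 - 27 = 20
  62 - 47 = 15
  65 - 62 = 3
  68 - 65 = 3


Delta encoded: [11, 16, 20, 15, 3, 3]


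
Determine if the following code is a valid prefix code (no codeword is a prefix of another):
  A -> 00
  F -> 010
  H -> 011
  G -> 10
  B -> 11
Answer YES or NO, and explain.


Checking each pair (does one codeword prefix another?):
  A='00' vs F='010': no prefix
  A='00' vs H='011': no prefix
  A='00' vs G='10': no prefix
  A='00' vs B='11': no prefix
  F='010' vs A='00': no prefix
  F='010' vs H='011': no prefix
  F='010' vs G='10': no prefix
  F='010' vs B='11': no prefix
  H='011' vs A='00': no prefix
  H='011' vs F='010': no prefix
  H='011' vs G='10': no prefix
  H='011' vs B='11': no prefix
  G='10' vs A='00': no prefix
  G='10' vs F='010': no prefix
  G='10' vs H='011': no prefix
  G='10' vs B='11': no prefix
  B='11' vs A='00': no prefix
  B='11' vs F='010': no prefix
  B='11' vs H='011': no prefix
  B='11' vs G='10': no prefix
No violation found over all pairs.

YES -- this is a valid prefix code. No codeword is a prefix of any other codeword.


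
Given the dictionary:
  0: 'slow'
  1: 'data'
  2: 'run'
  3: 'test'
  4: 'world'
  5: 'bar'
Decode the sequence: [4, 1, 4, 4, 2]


Look up each index in the dictionary:
  4 -> 'world'
  1 -> 'data'
  4 -> 'world'
  4 -> 'world'
  2 -> 'run'

Decoded: "world data world world run"


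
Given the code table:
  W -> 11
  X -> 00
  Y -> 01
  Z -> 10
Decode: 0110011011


Decoding:
01 -> Y
10 -> Z
01 -> Y
10 -> Z
11 -> W


Result: YZYZW


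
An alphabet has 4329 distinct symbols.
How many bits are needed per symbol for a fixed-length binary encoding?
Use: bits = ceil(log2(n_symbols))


log2(4329) = 12.0798
Bracket: 2^12 = 4096 < 4329 <= 2^13 = 8192
So ceil(log2(4329)) = 13

bits = ceil(log2(4329)) = ceil(12.0798) = 13 bits


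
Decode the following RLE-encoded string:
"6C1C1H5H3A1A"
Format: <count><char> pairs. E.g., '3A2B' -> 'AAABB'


Expanding each <count><char> pair:
  6C -> 'CCCCCC'
  1C -> 'C'
  1H -> 'H'
  5H -> 'HHHHH'
  3A -> 'AAA'
  1A -> 'A'

Decoded = CCCCCCCHHHHHHAAAA


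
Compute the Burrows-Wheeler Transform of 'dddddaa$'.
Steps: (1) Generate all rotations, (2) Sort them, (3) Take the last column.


Rotations (sorted):
  0: $dddddaa -> last char: a
  1: a$ddddda -> last char: a
  2: aa$ddddd -> last char: d
  3: daa$dddd -> last char: d
  4: ddaa$ddd -> last char: d
  5: dddaa$dd -> last char: d
  6: ddddaa$d -> last char: d
  7: dddddaa$ -> last char: $


BWT = aaddddd$


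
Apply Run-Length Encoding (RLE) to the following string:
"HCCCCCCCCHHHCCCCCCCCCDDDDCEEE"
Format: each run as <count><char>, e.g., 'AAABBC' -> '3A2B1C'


Scanning runs left to right:
  i=0: run of 'H' x 1 -> '1H'
  i=1: run of 'C' x 8 -> '8C'
  i=9: run of 'H' x 3 -> '3H'
  i=12: run of 'C' x 9 -> '9C'
  i=21: run of 'D' x 4 -> '4D'
  i=25: run of 'C' x 1 -> '1C'
  i=26: run of 'E' x 3 -> '3E'

RLE = 1H8C3H9C4D1C3E


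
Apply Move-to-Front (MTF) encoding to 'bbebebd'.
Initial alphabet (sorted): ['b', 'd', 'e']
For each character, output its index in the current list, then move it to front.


MTF encoding:
'b': index 0 in ['b', 'd', 'e'] -> ['b', 'd', 'e']
'b': index 0 in ['b', 'd', 'e'] -> ['b', 'd', 'e']
'e': index 2 in ['b', 'd', 'e'] -> ['e', 'b', 'd']
'b': index 1 in ['e', 'b', 'd'] -> ['b', 'e', 'd']
'e': index 1 in ['b', 'e', 'd'] -> ['e', 'b', 'd']
'b': index 1 in ['e', 'b', 'd'] -> ['b', 'e', 'd']
'd': index 2 in ['b', 'e', 'd'] -> ['d', 'b', 'e']


Output: [0, 0, 2, 1, 1, 1, 2]


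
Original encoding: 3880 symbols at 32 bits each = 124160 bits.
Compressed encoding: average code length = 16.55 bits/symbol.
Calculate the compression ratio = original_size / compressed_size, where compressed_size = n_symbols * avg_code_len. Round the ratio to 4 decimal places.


original_size = n_symbols * orig_bits = 3880 * 32 = 124160 bits
compressed_size = n_symbols * avg_code_len = 3880 * 16.55 = 64214.0 bits
ratio = original_size / compressed_size = 124160 / 64214.0 = 1.9335

Compression ratio = 1.9335


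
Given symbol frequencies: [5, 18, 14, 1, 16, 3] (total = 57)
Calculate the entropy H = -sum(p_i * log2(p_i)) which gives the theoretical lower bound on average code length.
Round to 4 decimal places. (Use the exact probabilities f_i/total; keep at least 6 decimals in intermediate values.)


Per-symbol terms -p_i * log2(p_i) with p_i = f_i/57:
  p = 5/57 = 0.087719: log2(p) = -3.510962, -p*log2(p) = 0.307979
  p = 18/57 = 0.315789: log2(p) = -1.662965, -p*log2(p) = 0.525147
  p = 14/57 = 0.245614: log2(p) = -2.025535, -p*log2(p) = 0.497500
  p = 1/57 = 0.017544: log2(p) = -5.832890, -p*log2(p) = 0.102331
  p = 16/57 = 0.280702: log2(p) = -1.832890, -p*log2(p) = 0.514495
  p = 3/57 = 0.052632: log2(p) = -4.247928, -p*log2(p) = 0.223575
H = 0.307979 + 0.525147 + 0.497500 + 0.102331 + 0.514495 + 0.223575 = 2.171027

H = 2.171 bits/symbol


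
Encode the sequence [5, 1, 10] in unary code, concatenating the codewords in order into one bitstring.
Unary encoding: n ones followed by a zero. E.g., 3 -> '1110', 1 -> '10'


Encode each number as n ones followed by a terminating 0:
  5 -> 111110 (6 bits)
  1 -> 10 (2 bits)
  10 -> 11111111110 (11 bits)
Total length = 6 + 2 + 11 = 19 bits.

Unary([5, 1, 10]) = 1111101011111111110 (19 bits)


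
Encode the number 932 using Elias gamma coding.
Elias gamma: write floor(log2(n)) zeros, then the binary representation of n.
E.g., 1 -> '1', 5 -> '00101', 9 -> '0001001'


num_bits = floor(log2(932)) + 1 = 10
leading_zeros = num_bits - 1 = 9
binary(932) = 1110100100

Elias gamma(932) = '000000000' + '1110100100' = 0000000001110100100 (19 bits)


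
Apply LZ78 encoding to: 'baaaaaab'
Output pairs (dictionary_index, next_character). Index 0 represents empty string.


LZ78 encoding steps:
Dictionary: {0: ''}
Step 1: w='' (idx 0), next='b' -> output (0, 'b'), add 'b' as idx 1
Step 2: w='' (idx 0), next='a' -> output (0, 'a'), add 'a' as idx 2
Step 3: w='a' (idx 2), next='a' -> output (2, 'a'), add 'aa' as idx 3
Step 4: w='aa' (idx 3), next='a' -> output (3, 'a'), add 'aaa' as idx 4
Step 5: w='b' (idx 1), end of input -> output (1, '')


Encoded: [(0, 'b'), (0, 'a'), (2, 'a'), (3, 'a'), (1, '')]


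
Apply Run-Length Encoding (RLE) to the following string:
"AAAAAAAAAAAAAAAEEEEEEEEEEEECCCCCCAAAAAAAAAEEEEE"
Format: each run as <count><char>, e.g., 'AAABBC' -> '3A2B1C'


Scanning runs left to right:
  i=0: run of 'A' x 15 -> '15A'
  i=15: run of 'E' x 12 -> '12E'
  i=27: run of 'C' x 6 -> '6C'
  i=33: run of 'A' x 9 -> '9A'
  i=42: run of 'E' x 5 -> '5E'

RLE = 15A12E6C9A5E


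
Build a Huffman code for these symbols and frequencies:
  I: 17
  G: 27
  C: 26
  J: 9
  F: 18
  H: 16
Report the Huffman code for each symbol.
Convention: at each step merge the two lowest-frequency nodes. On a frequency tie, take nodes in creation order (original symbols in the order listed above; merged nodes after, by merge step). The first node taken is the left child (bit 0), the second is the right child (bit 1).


Huffman tree construction:
Step 1: Merge J(9) + H(16) = 25
Step 2: Merge I(17) + F(18) = 35
Step 3: Merge (J+H)(25) + C(26) = 51
Step 4: Merge G(27) + (I+F)(35) = 62
Step 5: Merge ((J+H)+C)(51) + (G+(I+F))(62) = 113
Read each symbol's code off the tree from the root (left child = 0, right child = 1).

Codes:
  I: 110 (length 3)
  G: 10 (length 2)
  C: 01 (length 2)
  J: 000 (length 3)
  F: 111 (length 3)
  H: 001 (length 3)
Average code length: 286/113 = 2.5310 bits/symbol


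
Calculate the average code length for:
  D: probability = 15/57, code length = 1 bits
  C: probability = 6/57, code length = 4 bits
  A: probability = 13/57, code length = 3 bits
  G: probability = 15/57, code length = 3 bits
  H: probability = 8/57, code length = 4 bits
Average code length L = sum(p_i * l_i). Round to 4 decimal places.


Weighted contributions p_i * l_i:
  D: (15/57) * 1 = 15/57
  C: (6/57) * 4 = 24/57
  A: (13/57) * 3 = 39/57
  G: (15/57) * 3 = 45/57
  H: (8/57) * 4 = 32/57
Sum = (15 + 24 + 39 + 45 + 32)/57 = 155/57

L = 155/57 = 2.7193 bits/symbol


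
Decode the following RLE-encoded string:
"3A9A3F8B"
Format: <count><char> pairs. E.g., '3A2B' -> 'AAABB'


Expanding each <count><char> pair:
  3A -> 'AAA'
  9A -> 'AAAAAAAAA'
  3F -> 'FFF'
  8B -> 'BBBBBBBB'

Decoded = AAAAAAAAAAAAFFFBBBBBBBB


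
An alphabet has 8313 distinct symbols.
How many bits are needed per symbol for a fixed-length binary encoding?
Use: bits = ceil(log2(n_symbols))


log2(8313) = 13.0212
Bracket: 2^13 = 8192 < 8313 <= 2^14 = 16384
So ceil(log2(8313)) = 14

bits = ceil(log2(8313)) = ceil(13.0212) = 14 bits


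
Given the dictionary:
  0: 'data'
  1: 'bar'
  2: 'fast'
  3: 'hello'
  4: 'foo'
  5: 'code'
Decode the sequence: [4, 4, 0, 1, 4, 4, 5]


Look up each index in the dictionary:
  4 -> 'foo'
  4 -> 'foo'
  0 -> 'data'
  1 -> 'bar'
  4 -> 'foo'
  4 -> 'foo'
  5 -> 'code'

Decoded: "foo foo data bar foo foo code"


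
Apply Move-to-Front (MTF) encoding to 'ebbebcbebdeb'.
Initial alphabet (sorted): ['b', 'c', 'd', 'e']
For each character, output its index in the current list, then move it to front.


MTF encoding:
'e': index 3 in ['b', 'c', 'd', 'e'] -> ['e', 'b', 'c', 'd']
'b': index 1 in ['e', 'b', 'c', 'd'] -> ['b', 'e', 'c', 'd']
'b': index 0 in ['b', 'e', 'c', 'd'] -> ['b', 'e', 'c', 'd']
'e': index 1 in ['b', 'e', 'c', 'd'] -> ['e', 'b', 'c', 'd']
'b': index 1 in ['e', 'b', 'c', 'd'] -> ['b', 'e', 'c', 'd']
'c': index 2 in ['b', 'e', 'c', 'd'] -> ['c', 'b', 'e', 'd']
'b': index 1 in ['c', 'b', 'e', 'd'] -> ['b', 'c', 'e', 'd']
'e': index 2 in ['b', 'c', 'e', 'd'] -> ['e', 'b', 'c', 'd']
'b': index 1 in ['e', 'b', 'c', 'd'] -> ['b', 'e', 'c', 'd']
'd': index 3 in ['b', 'e', 'c', 'd'] -> ['d', 'b', 'e', 'c']
'e': index 2 in ['d', 'b', 'e', 'c'] -> ['e', 'd', 'b', 'c']
'b': index 2 in ['e', 'd', 'b', 'c'] -> ['b', 'e', 'd', 'c']


Output: [3, 1, 0, 1, 1, 2, 1, 2, 1, 3, 2, 2]


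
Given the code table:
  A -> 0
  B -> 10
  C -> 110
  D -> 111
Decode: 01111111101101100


Decoding:
0 -> A
111 -> D
111 -> D
110 -> C
110 -> C
110 -> C
0 -> A


Result: ADDCCCA


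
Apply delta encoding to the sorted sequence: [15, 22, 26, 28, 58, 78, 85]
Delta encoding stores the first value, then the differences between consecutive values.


First value: 15
Deltas:
  22 - 15 = 7
  26 - 22 = 4
  28 - 26 = 2
  58 - 28 = 30
  78 - 58 = 20
  85 - 78 = 7


Delta encoded: [15, 7, 4, 2, 30, 20, 7]


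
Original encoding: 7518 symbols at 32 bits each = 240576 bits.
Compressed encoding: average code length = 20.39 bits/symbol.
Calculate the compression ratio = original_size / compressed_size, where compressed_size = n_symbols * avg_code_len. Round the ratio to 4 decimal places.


original_size = n_symbols * orig_bits = 7518 * 32 = 240576 bits
compressed_size = n_symbols * avg_code_len = 7518 * 20.39 = 153292.02 bits
ratio = original_size / compressed_size = 240576 / 153292.02 = 1.5694

Compression ratio = 1.5694


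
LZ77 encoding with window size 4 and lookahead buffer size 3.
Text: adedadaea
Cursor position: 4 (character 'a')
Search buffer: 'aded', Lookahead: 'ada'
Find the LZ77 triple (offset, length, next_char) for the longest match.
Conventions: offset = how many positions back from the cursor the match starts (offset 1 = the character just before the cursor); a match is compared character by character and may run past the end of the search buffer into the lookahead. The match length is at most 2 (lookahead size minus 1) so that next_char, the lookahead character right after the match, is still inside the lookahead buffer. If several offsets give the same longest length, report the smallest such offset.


Try each offset into the search buffer:
  offset=1 (pos 3, char 'd'): match length 0
  offset=2 (pos 2, char 'e'): match length 0
  offset=3 (pos 1, char 'd'): match length 0
  offset=4 (pos 0, char 'a'): match length 2
Longest match has length 2 at offset 4.
next_char = character at position 4 + 2 = 6 -> 'a'

Best match: offset=4, length=2 (matching 'ad' starting at position 0)
LZ77 triple: (4, 2, 'a')


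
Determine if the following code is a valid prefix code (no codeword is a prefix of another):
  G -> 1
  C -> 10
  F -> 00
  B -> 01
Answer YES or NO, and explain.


Checking each pair (does one codeword prefix another?):
  G='1' vs C='10': prefix -- VIOLATION

NO -- this is NOT a valid prefix code. G (1) is a prefix of C (10).


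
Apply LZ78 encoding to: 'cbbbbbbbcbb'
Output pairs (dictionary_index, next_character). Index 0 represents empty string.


LZ78 encoding steps:
Dictionary: {0: ''}
Step 1: w='' (idx 0), next='c' -> output (0, 'c'), add 'c' as idx 1
Step 2: w='' (idx 0), next='b' -> output (0, 'b'), add 'b' as idx 2
Step 3: w='b' (idx 2), next='b' -> output (2, 'b'), add 'bb' as idx 3
Step 4: w='bb' (idx 3), next='b' -> output (3, 'b'), add 'bbb' as idx 4
Step 5: w='b' (idx 2), next='c' -> output (2, 'c'), add 'bc' as idx 5
Step 6: w='bb' (idx 3), end of input -> output (3, '')


Encoded: [(0, 'c'), (0, 'b'), (2, 'b'), (3, 'b'), (2, 'c'), (3, '')]


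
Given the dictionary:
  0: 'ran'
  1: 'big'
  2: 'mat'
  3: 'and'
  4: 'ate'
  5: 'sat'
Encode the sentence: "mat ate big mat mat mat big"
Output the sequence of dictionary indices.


Look up each word in the dictionary:
  'mat' -> 2
  'ate' -> 4
  'big' -> 1
  'mat' -> 2
  'mat' -> 2
  'mat' -> 2
  'big' -> 1

Encoded: [2, 4, 1, 2, 2, 2, 1]


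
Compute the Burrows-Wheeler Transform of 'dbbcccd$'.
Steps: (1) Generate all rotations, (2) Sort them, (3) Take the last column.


Rotations (sorted):
  0: $dbbcccd -> last char: d
  1: bbcccd$d -> last char: d
  2: bcccd$db -> last char: b
  3: cccd$dbb -> last char: b
  4: ccd$dbbc -> last char: c
  5: cd$dbbcc -> last char: c
  6: d$dbbccc -> last char: c
  7: dbbcccd$ -> last char: $


BWT = ddbbccc$


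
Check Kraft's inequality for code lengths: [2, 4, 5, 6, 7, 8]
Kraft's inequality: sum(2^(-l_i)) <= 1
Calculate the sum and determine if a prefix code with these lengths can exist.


Sum = 2^(-2) + 2^(-4) + 2^(-5) + 2^(-6) + 2^(-7) + 2^(-8)
    = 0.25 + 0.0625 + 0.03125 + 0.015625 + 0.0078125 + 0.00390625
    = 95/256 = 0.37109375
Since 0.37109375 <= 1, Kraft's inequality IS satisfied.
A prefix code with these lengths CAN exist.

Kraft sum = 0.37109375. Satisfied.


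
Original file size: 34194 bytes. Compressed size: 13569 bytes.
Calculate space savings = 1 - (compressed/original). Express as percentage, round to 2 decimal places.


ratio = compressed/original = 13569/34194 = 0.396824
savings = 1 - ratio = 1 - 0.396824 = 0.603176
as a percentage: 0.603176 * 100 = 60.32%

Space savings = 1 - 13569/34194 = 60.32%


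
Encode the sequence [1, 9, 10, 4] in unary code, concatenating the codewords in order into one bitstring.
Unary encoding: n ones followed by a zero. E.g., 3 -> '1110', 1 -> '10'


Encode each number as n ones followed by a terminating 0:
  1 -> 10 (2 bits)
  9 -> 1111111110 (10 bits)
  10 -> 11111111110 (11 bits)
  4 -> 11110 (5 bits)
Total length = 2 + 10 + 11 + 5 = 28 bits.

Unary([1, 9, 10, 4]) = 1011111111101111111111011110 (28 bits)


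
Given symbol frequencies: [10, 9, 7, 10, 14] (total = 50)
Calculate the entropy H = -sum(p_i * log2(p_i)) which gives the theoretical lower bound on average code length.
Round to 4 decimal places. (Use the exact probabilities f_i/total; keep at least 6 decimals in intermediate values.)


Per-symbol terms -p_i * log2(p_i) with p_i = f_i/50:
  p = 10/50 = 0.200000: log2(p) = -2.321928, -p*log2(p) = 0.464386
  p = 9/50 = 0.180000: log2(p) = -2.473931, -p*log2(p) = 0.445308
  p = 7/50 = 0.140000: log2(p) = -2.836501, -p*log2(p) = 0.397110
  p = 10/50 = 0.200000: log2(p) = -2.321928, -p*log2(p) = 0.464386
  p = 14/50 = 0.280000: log2(p) = -1.836501, -p*log2(p) = 0.514220
H = 0.464386 + 0.445308 + 0.397110 + 0.464386 + 0.514220 = 2.285410

H = 2.2854 bits/symbol


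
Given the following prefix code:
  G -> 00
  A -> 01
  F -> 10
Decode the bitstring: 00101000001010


Decoding step by step:
Bits 00 -> G
Bits 10 -> F
Bits 10 -> F
Bits 00 -> G
Bits 00 -> G
Bits 10 -> F
Bits 10 -> F


Decoded message: GFFGGFF


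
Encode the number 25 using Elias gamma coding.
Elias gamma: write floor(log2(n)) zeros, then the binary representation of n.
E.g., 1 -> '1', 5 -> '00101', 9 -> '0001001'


num_bits = floor(log2(25)) + 1 = 5
leading_zeros = num_bits - 1 = 4
binary(25) = 11001

Elias gamma(25) = '0000' + '11001' = 000011001 (9 bits)


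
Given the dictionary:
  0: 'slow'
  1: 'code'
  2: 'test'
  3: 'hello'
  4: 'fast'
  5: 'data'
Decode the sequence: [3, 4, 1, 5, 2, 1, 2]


Look up each index in the dictionary:
  3 -> 'hello'
  4 -> 'fast'
  1 -> 'code'
  5 -> 'data'
  2 -> 'test'
  1 -> 'code'
  2 -> 'test'

Decoded: "hello fast code data test code test"


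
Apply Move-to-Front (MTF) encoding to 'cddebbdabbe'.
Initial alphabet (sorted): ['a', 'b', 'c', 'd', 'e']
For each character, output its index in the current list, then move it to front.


MTF encoding:
'c': index 2 in ['a', 'b', 'c', 'd', 'e'] -> ['c', 'a', 'b', 'd', 'e']
'd': index 3 in ['c', 'a', 'b', 'd', 'e'] -> ['d', 'c', 'a', 'b', 'e']
'd': index 0 in ['d', 'c', 'a', 'b', 'e'] -> ['d', 'c', 'a', 'b', 'e']
'e': index 4 in ['d', 'c', 'a', 'b', 'e'] -> ['e', 'd', 'c', 'a', 'b']
'b': index 4 in ['e', 'd', 'c', 'a', 'b'] -> ['b', 'e', 'd', 'c', 'a']
'b': index 0 in ['b', 'e', 'd', 'c', 'a'] -> ['b', 'e', 'd', 'c', 'a']
'd': index 2 in ['b', 'e', 'd', 'c', 'a'] -> ['d', 'b', 'e', 'c', 'a']
'a': index 4 in ['d', 'b', 'e', 'c', 'a'] -> ['a', 'd', 'b', 'e', 'c']
'b': index 2 in ['a', 'd', 'b', 'e', 'c'] -> ['b', 'a', 'd', 'e', 'c']
'b': index 0 in ['b', 'a', 'd', 'e', 'c'] -> ['b', 'a', 'd', 'e', 'c']
'e': index 3 in ['b', 'a', 'd', 'e', 'c'] -> ['e', 'b', 'a', 'd', 'c']


Output: [2, 3, 0, 4, 4, 0, 2, 4, 2, 0, 3]


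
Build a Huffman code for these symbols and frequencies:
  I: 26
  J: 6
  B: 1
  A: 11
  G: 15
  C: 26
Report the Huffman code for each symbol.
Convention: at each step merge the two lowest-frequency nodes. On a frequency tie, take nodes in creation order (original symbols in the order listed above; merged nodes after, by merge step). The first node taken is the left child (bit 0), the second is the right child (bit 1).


Huffman tree construction:
Step 1: Merge B(1) + J(6) = 7
Step 2: Merge (B+J)(7) + A(11) = 18
Step 3: Merge G(15) + ((B+J)+A)(18) = 33
Step 4: Merge I(26) + C(26) = 52
Step 5: Merge (G+((B+J)+A))(33) + (I+C)(52) = 85
Read each symbol's code off the tree from the root (left child = 0, right child = 1).

Codes:
  I: 10 (length 2)
  J: 0101 (length 4)
  B: 0100 (length 4)
  A: 011 (length 3)
  G: 00 (length 2)
  C: 11 (length 2)
Average code length: 195/85 = 2.2941 bits/symbol


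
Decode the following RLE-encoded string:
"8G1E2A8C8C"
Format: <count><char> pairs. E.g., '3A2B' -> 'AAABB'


Expanding each <count><char> pair:
  8G -> 'GGGGGGGG'
  1E -> 'E'
  2A -> 'AA'
  8C -> 'CCCCCCCC'
  8C -> 'CCCCCCCC'

Decoded = GGGGGGGGEAACCCCCCCCCCCCCCCC


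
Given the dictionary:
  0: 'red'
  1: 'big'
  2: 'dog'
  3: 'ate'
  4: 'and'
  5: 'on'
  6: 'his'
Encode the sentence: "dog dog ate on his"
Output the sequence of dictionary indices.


Look up each word in the dictionary:
  'dog' -> 2
  'dog' -> 2
  'ate' -> 3
  'on' -> 5
  'his' -> 6

Encoded: [2, 2, 3, 5, 6]


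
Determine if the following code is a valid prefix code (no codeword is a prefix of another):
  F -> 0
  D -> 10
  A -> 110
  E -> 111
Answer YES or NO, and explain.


Checking each pair (does one codeword prefix another?):
  F='0' vs D='10': no prefix
  F='0' vs A='110': no prefix
  F='0' vs E='111': no prefix
  D='10' vs F='0': no prefix
  D='10' vs A='110': no prefix
  D='10' vs E='111': no prefix
  A='110' vs F='0': no prefix
  A='110' vs D='10': no prefix
  A='110' vs E='111': no prefix
  E='111' vs F='0': no prefix
  E='111' vs D='10': no prefix
  E='111' vs A='110': no prefix
No violation found over all pairs.

YES -- this is a valid prefix code. No codeword is a prefix of any other codeword.


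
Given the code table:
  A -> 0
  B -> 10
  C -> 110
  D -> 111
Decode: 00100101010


Decoding:
0 -> A
0 -> A
10 -> B
0 -> A
10 -> B
10 -> B
10 -> B


Result: AABABBB


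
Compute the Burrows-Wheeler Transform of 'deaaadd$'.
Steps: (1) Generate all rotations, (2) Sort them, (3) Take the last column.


Rotations (sorted):
  0: $deaaadd -> last char: d
  1: aaadd$de -> last char: e
  2: aadd$dea -> last char: a
  3: add$deaa -> last char: a
  4: d$deaaad -> last char: d
  5: dd$deaaa -> last char: a
  6: deaaadd$ -> last char: $
  7: eaaadd$d -> last char: d


BWT = deaada$d


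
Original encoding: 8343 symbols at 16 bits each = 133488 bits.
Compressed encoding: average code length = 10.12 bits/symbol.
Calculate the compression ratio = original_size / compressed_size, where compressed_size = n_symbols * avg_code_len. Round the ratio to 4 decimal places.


original_size = n_symbols * orig_bits = 8343 * 16 = 133488 bits
compressed_size = n_symbols * avg_code_len = 8343 * 10.12 = 84431.16 bits
ratio = original_size / compressed_size = 133488 / 84431.16 = 1.581

Compression ratio = 1.581


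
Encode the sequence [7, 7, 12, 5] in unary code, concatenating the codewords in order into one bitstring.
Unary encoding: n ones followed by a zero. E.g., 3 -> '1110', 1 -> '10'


Encode each number as n ones followed by a terminating 0:
  7 -> 11111110 (8 bits)
  7 -> 11111110 (8 bits)
  12 -> 1111111111110 (13 bits)
  5 -> 111110 (6 bits)
Total length = 8 + 8 + 13 + 6 = 35 bits.

Unary([7, 7, 12, 5]) = 11111110111111101111111111110111110 (35 bits)


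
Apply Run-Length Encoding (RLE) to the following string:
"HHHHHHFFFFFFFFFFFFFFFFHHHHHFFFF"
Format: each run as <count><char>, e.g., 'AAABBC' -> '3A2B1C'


Scanning runs left to right:
  i=0: run of 'H' x 6 -> '6H'
  i=6: run of 'F' x 16 -> '16F'
  i=22: run of 'H' x 5 -> '5H'
  i=27: run of 'F' x 4 -> '4F'

RLE = 6H16F5H4F


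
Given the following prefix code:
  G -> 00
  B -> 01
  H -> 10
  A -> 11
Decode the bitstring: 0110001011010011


Decoding step by step:
Bits 01 -> B
Bits 10 -> H
Bits 00 -> G
Bits 10 -> H
Bits 11 -> A
Bits 01 -> B
Bits 00 -> G
Bits 11 -> A


Decoded message: BHGHABGA


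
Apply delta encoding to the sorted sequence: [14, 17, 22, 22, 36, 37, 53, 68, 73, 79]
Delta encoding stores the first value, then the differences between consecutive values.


First value: 14
Deltas:
  17 - 14 = 3
  22 - 17 = 5
  22 - 22 = 0
  36 - 22 = 14
  37 - 36 = 1
  53 - 37 = 16
  68 - 53 = 15
  73 - 68 = 5
  79 - 73 = 6


Delta encoded: [14, 3, 5, 0, 14, 1, 16, 15, 5, 6]


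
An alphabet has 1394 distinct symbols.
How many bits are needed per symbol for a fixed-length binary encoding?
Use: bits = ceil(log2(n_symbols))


log2(1394) = 10.445
Bracket: 2^10 = 1024 < 1394 <= 2^11 = 2048
So ceil(log2(1394)) = 11

bits = ceil(log2(1394)) = ceil(10.445) = 11 bits


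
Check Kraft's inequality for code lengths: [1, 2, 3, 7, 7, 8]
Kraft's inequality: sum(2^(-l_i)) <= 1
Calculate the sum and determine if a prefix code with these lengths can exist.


Sum = 2^(-1) + 2^(-2) + 2^(-3) + 2^(-7) + 2^(-7) + 2^(-8)
    = 0.5 + 0.25 + 0.125 + 0.0078125 + 0.0078125 + 0.00390625
    = 229/256 = 0.89453125
Since 0.89453125 <= 1, Kraft's inequality IS satisfied.
A prefix code with these lengths CAN exist.

Kraft sum = 0.89453125. Satisfied.


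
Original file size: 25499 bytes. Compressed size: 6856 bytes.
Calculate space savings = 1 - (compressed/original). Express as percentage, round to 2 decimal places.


ratio = compressed/original = 6856/25499 = 0.268873
savings = 1 - ratio = 1 - 0.268873 = 0.731127
as a percentage: 0.731127 * 100 = 73.11%

Space savings = 1 - 6856/25499 = 73.11%


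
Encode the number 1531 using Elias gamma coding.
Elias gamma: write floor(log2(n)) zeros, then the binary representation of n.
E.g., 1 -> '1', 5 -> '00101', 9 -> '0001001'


num_bits = floor(log2(1531)) + 1 = 11
leading_zeros = num_bits - 1 = 10
binary(1531) = 10111111011

Elias gamma(1531) = '0000000000' + '10111111011' = 000000000010111111011 (21 bits)


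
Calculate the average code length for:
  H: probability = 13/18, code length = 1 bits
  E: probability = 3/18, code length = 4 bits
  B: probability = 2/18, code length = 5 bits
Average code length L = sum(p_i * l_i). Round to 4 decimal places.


Weighted contributions p_i * l_i:
  H: (13/18) * 1 = 13/18
  E: (3/18) * 4 = 12/18
  B: (2/18) * 5 = 10/18
Sum = (13 + 12 + 10)/18 = 35/18

L = 35/18 = 1.9444 bits/symbol


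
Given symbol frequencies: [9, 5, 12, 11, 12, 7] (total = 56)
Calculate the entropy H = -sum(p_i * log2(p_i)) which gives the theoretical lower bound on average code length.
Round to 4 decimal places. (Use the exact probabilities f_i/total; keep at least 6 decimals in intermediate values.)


Per-symbol terms -p_i * log2(p_i) with p_i = f_i/56:
  p = 9/56 = 0.160714: log2(p) = -2.637430, -p*log2(p) = 0.423873
  p = 5/56 = 0.089286: log2(p) = -3.485427, -p*log2(p) = 0.311199
  p = 12/56 = 0.214286: log2(p) = -2.222392, -p*log2(p) = 0.476227
  p = 11/56 = 0.196429: log2(p) = -2.347923, -p*log2(p) = 0.461199
  p = 12/56 = 0.214286: log2(p) = -2.222392, -p*log2(p) = 0.476227
  p = 7/56 = 0.125000: log2(p) = -3.000000, -p*log2(p) = 0.375000
H = 0.423873 + 0.311199 + 0.476227 + 0.461199 + 0.476227 + 0.375000 = 2.523725

H = 2.5237 bits/symbol


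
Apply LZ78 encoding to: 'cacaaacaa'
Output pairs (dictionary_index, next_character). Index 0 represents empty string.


LZ78 encoding steps:
Dictionary: {0: ''}
Step 1: w='' (idx 0), next='c' -> output (0, 'c'), add 'c' as idx 1
Step 2: w='' (idx 0), next='a' -> output (0, 'a'), add 'a' as idx 2
Step 3: w='c' (idx 1), next='a' -> output (1, 'a'), add 'ca' as idx 3
Step 4: w='a' (idx 2), next='a' -> output (2, 'a'), add 'aa' as idx 4
Step 5: w='ca' (idx 3), next='a' -> output (3, 'a'), add 'caa' as idx 5


Encoded: [(0, 'c'), (0, 'a'), (1, 'a'), (2, 'a'), (3, 'a')]


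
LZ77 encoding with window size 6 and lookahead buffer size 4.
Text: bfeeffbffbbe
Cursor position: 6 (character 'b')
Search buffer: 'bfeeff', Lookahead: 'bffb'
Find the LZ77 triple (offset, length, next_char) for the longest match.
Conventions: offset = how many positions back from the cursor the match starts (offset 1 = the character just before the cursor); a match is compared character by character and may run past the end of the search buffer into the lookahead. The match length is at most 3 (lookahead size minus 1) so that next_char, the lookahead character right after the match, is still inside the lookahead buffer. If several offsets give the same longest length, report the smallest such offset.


Try each offset into the search buffer:
  offset=1 (pos 5, char 'f'): match length 0
  offset=2 (pos 4, char 'f'): match length 0
  offset=3 (pos 3, char 'e'): match length 0
  offset=4 (pos 2, char 'e'): match length 0
  offset=5 (pos 1, char 'f'): match length 0
  offset=6 (pos 0, char 'b'): match length 2
Longest match has length 2 at offset 6.
next_char = character at position 6 + 2 = 8 -> 'f'

Best match: offset=6, length=2 (matching 'bf' starting at position 0)
LZ77 triple: (6, 2, 'f')


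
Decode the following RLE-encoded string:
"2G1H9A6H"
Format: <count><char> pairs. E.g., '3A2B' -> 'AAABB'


Expanding each <count><char> pair:
  2G -> 'GG'
  1H -> 'H'
  9A -> 'AAAAAAAAA'
  6H -> 'HHHHHH'

Decoded = GGHAAAAAAAAAHHHHHH


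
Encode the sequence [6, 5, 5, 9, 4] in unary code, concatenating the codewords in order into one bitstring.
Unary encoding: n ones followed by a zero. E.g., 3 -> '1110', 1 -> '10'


Encode each number as n ones followed by a terminating 0:
  6 -> 1111110 (7 bits)
  5 -> 111110 (6 bits)
  5 -> 111110 (6 bits)
  9 -> 1111111110 (10 bits)
  4 -> 11110 (5 bits)
Total length = 7 + 6 + 6 + 10 + 5 = 34 bits.

Unary([6, 5, 5, 9, 4]) = 1111110111110111110111111111011110 (34 bits)


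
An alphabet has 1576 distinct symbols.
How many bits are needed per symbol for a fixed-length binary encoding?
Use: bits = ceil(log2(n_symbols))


log2(1576) = 10.6221
Bracket: 2^10 = 1024 < 1576 <= 2^11 = 2048
So ceil(log2(1576)) = 11

bits = ceil(log2(1576)) = ceil(10.6221) = 11 bits
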